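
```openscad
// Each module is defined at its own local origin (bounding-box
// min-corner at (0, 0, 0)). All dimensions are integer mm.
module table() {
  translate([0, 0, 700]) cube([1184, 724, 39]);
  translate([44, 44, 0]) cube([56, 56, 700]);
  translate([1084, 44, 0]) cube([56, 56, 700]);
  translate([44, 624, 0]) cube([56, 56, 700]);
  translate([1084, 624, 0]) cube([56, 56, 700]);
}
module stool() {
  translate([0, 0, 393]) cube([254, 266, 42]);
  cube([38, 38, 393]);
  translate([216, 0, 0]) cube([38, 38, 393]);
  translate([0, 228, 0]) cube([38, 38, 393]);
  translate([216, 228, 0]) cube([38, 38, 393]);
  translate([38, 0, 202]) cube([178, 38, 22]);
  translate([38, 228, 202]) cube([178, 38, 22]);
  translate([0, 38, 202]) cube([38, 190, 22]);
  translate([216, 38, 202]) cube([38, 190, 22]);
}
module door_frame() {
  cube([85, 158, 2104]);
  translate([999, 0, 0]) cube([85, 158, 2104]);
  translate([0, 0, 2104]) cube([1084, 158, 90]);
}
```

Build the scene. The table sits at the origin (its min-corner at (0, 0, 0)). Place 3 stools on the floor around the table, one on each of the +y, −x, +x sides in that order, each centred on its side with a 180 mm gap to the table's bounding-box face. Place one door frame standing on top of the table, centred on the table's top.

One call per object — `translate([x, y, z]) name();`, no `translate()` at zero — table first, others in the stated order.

table();
translate([465, 904, 0]) stool();
translate([-434, 229, 0]) stool();
translate([1364, 229, 0]) stool();
translate([50, 283, 739]) door_frame();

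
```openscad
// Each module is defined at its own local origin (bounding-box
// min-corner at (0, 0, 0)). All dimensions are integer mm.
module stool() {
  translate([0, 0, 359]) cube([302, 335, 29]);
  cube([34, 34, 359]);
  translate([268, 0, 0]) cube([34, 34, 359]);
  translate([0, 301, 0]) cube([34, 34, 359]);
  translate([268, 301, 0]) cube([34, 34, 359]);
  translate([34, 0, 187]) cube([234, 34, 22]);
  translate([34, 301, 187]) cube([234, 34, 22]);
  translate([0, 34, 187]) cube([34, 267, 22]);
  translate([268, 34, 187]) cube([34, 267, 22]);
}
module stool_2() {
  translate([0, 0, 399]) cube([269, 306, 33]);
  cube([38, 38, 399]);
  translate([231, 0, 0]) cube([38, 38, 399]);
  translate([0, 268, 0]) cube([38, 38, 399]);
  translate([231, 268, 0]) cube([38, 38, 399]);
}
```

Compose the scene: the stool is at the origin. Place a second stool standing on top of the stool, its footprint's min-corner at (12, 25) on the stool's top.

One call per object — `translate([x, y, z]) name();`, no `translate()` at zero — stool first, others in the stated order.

stool();
translate([12, 25, 388]) stool_2();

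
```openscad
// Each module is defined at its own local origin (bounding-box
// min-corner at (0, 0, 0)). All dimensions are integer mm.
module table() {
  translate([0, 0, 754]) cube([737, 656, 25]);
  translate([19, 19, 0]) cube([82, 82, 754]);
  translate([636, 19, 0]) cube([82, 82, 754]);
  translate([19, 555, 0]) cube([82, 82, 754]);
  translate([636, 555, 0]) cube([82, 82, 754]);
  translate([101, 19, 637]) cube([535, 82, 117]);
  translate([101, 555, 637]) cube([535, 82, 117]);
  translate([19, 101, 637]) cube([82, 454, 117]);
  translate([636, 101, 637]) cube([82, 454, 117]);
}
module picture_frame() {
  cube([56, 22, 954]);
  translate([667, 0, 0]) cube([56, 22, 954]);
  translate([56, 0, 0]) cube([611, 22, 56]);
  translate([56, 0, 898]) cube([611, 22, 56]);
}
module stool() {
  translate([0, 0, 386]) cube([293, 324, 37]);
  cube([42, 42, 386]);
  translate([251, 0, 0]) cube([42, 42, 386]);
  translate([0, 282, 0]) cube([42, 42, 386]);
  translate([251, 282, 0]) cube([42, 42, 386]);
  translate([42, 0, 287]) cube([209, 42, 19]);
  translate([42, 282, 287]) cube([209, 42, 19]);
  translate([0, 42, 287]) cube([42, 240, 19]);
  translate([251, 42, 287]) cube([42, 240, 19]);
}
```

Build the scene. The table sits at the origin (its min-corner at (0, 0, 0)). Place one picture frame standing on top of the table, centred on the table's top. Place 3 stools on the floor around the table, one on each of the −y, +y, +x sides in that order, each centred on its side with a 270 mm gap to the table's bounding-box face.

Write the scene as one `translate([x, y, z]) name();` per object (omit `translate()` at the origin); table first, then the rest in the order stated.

table();
translate([7, 317, 779]) picture_frame();
translate([222, -594, 0]) stool();
translate([222, 926, 0]) stool();
translate([1007, 166, 0]) stool();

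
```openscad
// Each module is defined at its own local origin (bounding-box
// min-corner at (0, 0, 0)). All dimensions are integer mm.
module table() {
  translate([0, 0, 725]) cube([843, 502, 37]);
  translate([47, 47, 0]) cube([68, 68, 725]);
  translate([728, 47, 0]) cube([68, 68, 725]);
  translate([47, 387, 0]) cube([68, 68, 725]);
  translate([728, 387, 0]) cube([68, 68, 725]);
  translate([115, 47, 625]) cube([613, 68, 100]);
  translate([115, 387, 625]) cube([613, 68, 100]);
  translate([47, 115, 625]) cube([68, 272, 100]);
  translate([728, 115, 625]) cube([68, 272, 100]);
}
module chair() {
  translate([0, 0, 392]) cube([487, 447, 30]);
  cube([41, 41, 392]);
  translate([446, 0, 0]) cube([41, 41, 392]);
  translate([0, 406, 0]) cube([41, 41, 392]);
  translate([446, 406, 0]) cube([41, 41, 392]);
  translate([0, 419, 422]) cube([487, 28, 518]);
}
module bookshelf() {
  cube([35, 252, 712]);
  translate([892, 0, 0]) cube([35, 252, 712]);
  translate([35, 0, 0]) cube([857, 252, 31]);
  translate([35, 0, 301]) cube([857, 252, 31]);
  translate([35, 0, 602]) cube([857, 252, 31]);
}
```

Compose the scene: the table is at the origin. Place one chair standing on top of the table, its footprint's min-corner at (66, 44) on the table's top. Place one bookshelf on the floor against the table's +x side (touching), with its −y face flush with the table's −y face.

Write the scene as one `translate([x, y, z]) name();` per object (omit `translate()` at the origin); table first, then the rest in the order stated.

table();
translate([66, 44, 762]) chair();
translate([843, 0, 0]) bookshelf();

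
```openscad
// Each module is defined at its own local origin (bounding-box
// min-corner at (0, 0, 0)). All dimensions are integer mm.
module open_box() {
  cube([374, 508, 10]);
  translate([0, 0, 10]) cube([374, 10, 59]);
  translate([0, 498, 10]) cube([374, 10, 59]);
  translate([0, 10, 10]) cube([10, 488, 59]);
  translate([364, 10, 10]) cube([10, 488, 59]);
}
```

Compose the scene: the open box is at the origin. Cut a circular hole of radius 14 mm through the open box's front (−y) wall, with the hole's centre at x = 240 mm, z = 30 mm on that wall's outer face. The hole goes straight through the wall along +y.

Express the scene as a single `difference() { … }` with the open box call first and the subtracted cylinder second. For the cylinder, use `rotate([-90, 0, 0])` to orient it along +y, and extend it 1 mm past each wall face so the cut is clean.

difference() {
  open_box();
  translate([240, -1, 30]) rotate([-90, 0, 0]) cylinder(h = 12, r = 14);
}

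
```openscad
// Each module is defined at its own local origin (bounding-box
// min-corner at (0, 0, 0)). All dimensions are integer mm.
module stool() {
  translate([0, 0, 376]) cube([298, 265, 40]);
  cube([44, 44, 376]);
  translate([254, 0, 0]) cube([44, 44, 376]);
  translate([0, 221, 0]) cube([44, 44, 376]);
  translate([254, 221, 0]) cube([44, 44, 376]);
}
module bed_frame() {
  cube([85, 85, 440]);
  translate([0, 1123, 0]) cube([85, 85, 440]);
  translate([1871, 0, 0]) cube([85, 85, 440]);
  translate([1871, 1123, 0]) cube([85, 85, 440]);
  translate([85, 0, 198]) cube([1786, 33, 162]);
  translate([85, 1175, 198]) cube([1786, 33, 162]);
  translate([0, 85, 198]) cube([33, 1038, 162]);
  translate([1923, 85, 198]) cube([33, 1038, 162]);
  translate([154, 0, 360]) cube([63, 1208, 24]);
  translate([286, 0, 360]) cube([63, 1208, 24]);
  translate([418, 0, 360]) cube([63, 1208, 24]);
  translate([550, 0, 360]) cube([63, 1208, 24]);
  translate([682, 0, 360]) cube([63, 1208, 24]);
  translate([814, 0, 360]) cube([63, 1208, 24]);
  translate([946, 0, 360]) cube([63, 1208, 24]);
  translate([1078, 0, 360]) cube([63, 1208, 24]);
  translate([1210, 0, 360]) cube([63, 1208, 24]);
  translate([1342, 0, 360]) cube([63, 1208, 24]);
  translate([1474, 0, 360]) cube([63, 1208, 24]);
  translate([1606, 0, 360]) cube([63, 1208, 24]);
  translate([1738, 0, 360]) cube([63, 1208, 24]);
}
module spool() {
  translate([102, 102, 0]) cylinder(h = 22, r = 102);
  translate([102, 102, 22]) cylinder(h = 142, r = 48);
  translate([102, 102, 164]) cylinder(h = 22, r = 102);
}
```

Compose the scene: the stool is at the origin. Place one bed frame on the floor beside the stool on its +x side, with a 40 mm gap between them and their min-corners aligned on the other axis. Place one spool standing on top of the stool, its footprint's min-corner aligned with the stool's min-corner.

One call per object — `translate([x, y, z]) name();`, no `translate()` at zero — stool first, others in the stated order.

stool();
translate([338, 0, 0]) bed_frame();
translate([0, 0, 416]) spool();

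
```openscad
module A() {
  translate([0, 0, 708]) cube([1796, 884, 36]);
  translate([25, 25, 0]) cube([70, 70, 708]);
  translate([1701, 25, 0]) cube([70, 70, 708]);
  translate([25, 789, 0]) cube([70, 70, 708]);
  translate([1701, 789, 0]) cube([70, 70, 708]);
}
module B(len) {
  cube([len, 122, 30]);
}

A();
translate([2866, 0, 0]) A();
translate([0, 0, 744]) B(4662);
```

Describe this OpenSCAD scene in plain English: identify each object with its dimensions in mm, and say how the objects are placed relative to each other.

A is a table: top 1796 mm (x) × 884 mm (y), 36 mm thick, upper face at z = 744 mm, on four 70×70 mm square legs, each inset 25 mm from the nearest pair of top edges, running from z = 0 to the bottom of the top.

B is a rectangular beam 4662 mm long (x), 122 mm deep (y), 30 mm thick (z).

The beam spans the tops of two tables placed 1070 mm apart, resting at z = 744 mm.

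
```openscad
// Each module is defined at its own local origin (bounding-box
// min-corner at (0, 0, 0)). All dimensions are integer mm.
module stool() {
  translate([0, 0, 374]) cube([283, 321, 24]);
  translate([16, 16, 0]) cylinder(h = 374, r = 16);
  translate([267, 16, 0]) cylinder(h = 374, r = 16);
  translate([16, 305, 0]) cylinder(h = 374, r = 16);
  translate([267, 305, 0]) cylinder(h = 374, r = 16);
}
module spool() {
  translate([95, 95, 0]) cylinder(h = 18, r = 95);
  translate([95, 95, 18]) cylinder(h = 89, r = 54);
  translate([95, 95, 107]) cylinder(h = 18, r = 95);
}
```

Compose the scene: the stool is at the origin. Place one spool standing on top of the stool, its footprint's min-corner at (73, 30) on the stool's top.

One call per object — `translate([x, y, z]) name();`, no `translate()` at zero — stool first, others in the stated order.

stool();
translate([73, 30, 398]) spool();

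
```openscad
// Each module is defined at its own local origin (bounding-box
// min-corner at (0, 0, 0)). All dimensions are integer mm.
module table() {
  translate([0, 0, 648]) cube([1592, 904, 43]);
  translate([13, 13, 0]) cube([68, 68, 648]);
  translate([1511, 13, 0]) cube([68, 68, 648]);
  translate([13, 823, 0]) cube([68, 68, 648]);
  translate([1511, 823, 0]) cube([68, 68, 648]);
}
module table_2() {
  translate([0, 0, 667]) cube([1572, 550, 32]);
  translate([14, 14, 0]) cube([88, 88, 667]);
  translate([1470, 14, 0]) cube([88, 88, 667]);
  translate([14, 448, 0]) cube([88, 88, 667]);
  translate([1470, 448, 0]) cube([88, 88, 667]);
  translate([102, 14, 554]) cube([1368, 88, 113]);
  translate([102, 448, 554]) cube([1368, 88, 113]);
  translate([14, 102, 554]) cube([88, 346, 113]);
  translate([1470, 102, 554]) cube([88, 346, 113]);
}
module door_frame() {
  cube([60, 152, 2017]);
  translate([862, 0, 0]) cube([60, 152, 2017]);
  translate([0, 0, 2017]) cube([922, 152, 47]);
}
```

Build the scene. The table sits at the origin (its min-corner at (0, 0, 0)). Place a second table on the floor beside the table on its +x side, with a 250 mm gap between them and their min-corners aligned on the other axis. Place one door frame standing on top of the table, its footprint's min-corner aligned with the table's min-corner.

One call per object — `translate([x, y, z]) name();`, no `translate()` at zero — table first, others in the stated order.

table();
translate([1842, 0, 0]) table_2();
translate([0, 0, 691]) door_frame();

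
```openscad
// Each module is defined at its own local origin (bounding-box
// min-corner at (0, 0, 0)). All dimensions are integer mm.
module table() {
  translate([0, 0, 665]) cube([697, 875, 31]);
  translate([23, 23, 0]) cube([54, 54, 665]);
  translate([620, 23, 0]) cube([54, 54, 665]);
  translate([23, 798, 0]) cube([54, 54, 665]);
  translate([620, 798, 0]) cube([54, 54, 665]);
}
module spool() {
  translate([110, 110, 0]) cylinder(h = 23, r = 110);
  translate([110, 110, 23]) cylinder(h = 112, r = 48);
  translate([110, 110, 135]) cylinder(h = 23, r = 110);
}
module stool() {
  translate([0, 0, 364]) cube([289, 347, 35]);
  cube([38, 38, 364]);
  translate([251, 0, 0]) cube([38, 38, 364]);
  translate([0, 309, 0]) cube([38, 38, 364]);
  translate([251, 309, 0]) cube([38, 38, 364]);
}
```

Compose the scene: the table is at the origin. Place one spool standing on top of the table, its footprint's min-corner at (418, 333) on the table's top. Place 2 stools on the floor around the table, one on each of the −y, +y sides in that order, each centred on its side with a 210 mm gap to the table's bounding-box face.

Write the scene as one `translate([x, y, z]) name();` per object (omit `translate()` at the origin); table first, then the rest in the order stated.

table();
translate([418, 333, 696]) spool();
translate([204, -557, 0]) stool();
translate([204, 1085, 0]) stool();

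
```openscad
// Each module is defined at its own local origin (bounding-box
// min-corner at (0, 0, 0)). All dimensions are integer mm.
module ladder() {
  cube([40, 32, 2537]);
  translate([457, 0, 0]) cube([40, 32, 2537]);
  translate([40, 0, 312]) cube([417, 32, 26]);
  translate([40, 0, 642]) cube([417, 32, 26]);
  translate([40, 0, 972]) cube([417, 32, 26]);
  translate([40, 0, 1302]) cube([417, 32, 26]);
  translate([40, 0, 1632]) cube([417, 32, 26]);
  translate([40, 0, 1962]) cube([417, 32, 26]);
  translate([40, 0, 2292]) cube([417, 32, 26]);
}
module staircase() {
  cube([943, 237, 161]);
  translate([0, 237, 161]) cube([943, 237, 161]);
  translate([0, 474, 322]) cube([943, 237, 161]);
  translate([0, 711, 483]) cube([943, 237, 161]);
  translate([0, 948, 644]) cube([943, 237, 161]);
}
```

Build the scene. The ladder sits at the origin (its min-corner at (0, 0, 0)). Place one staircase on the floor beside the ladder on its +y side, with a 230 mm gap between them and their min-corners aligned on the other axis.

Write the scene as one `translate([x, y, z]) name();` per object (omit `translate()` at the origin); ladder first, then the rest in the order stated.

ladder();
translate([0, 262, 0]) staircase();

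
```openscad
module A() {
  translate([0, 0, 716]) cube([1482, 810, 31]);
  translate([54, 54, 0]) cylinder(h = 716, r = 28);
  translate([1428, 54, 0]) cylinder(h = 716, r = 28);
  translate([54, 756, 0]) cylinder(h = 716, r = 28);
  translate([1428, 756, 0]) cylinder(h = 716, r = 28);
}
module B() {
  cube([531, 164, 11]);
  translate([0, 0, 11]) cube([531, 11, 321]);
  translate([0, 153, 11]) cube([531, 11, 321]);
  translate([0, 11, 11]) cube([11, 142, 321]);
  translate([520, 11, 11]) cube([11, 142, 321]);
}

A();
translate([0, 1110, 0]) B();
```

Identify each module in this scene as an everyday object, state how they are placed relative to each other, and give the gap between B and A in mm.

A is a table. B is an open box. The open box is on the floor beside the table on its +y side. The gap between the open box and the table is 300 mm.

The open box's nearest face is 300 mm from the table's +y face.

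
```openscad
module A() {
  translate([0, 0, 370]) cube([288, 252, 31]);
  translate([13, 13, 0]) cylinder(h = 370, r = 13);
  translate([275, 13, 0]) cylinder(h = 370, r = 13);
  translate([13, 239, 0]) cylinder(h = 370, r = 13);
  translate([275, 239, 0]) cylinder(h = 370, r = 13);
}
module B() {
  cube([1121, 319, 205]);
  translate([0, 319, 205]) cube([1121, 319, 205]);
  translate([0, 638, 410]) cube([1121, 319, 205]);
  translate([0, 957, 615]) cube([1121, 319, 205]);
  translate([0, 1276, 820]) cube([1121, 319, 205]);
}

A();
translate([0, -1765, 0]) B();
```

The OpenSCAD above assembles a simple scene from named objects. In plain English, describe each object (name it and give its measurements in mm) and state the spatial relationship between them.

A is a four-legged stool. The seat is 288×252 mm, 31 mm thick, top at z = 401 mm. It stands on four round legs, each 26 mm in diameter, from z = 0 to the seat underside, each leg's axis is inset half a diameter from the nearest pair of seat edges (so the leg's bounding box is flush with the corner).

B is a straight staircase of 5 solid steps. Each step is 1121 mm wide (x), 319 mm deep (y, the going) and 205 mm tall (the rise). The first step rests on the floor; each subsequent step sits one going further in +y and one rise higher in +z, directly behind and above the previous step with no overlap.

The staircase is on the floor beside the stool on its −y side.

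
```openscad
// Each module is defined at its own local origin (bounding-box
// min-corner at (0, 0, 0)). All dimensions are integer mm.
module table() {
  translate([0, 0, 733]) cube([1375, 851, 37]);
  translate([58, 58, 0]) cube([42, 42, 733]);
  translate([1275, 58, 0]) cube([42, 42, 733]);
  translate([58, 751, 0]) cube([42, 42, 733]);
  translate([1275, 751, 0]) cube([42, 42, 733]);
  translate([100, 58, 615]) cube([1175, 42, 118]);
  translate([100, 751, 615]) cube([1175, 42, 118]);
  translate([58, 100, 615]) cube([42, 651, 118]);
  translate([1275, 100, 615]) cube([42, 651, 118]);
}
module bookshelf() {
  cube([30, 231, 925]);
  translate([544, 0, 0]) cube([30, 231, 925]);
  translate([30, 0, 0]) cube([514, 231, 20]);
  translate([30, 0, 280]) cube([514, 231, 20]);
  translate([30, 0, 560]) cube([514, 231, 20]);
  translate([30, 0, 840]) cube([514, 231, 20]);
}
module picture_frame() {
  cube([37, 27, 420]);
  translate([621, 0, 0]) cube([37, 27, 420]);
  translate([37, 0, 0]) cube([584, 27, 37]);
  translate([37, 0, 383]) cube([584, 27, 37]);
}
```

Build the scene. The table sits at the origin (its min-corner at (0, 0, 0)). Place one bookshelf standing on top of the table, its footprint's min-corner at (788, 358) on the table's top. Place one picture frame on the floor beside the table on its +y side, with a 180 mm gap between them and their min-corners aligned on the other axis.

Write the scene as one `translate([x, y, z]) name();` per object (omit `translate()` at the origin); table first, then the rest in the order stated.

table();
translate([788, 358, 770]) bookshelf();
translate([0, 1031, 0]) picture_frame();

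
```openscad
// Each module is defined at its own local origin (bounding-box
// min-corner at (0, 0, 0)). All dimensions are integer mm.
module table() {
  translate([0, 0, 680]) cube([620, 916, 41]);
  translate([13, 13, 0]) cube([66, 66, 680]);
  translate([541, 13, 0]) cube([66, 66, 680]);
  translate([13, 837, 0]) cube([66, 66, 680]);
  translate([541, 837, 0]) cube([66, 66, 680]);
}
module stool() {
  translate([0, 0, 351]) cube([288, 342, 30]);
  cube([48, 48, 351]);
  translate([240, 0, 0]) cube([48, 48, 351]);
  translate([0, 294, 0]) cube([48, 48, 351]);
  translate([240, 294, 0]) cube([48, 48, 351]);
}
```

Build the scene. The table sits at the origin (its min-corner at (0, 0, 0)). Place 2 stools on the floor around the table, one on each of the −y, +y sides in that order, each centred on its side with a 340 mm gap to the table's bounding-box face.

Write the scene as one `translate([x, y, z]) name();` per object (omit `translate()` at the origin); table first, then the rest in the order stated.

table();
translate([166, -682, 0]) stool();
translate([166, 1256, 0]) stool();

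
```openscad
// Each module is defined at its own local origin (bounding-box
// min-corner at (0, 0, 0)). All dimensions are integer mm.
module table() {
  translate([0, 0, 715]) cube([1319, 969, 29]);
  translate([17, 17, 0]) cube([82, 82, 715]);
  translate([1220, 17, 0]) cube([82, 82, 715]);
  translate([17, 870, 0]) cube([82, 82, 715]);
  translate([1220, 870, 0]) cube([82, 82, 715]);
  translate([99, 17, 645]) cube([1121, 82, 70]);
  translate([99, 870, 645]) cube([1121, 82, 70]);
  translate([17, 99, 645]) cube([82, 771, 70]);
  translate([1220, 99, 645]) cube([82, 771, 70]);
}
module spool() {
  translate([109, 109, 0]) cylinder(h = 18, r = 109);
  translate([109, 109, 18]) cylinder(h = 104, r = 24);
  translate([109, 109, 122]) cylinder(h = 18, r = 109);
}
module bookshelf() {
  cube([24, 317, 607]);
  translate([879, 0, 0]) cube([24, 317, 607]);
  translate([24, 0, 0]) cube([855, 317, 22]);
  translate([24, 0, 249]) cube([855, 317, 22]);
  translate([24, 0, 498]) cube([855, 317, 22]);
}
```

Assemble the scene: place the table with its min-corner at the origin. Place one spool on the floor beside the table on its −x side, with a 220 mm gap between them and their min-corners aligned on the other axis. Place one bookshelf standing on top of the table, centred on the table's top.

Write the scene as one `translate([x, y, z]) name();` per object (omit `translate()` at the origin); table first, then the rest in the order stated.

table();
translate([-438, 0, 0]) spool();
translate([208, 326, 744]) bookshelf();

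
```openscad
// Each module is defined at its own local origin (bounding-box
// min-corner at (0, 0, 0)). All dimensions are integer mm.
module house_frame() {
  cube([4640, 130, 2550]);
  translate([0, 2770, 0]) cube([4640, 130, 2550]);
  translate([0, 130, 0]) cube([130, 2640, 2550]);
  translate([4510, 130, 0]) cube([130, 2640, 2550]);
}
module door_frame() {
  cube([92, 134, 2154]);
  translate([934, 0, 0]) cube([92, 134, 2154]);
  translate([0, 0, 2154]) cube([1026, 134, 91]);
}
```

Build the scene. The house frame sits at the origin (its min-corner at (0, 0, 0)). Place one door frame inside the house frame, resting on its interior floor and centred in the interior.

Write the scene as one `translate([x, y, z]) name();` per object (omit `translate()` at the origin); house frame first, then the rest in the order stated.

house_frame();
translate([1807, 1383, 0]) door_frame();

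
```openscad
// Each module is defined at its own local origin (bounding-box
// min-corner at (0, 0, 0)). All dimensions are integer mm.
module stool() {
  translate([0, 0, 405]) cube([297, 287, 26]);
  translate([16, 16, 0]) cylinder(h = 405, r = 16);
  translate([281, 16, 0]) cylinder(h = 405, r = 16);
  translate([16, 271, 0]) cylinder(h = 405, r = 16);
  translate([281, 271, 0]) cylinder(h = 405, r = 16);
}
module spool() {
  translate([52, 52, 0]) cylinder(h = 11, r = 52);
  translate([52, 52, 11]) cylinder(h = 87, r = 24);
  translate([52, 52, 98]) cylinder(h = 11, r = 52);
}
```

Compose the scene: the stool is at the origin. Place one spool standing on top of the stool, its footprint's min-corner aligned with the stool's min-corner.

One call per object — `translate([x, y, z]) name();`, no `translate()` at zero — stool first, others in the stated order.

stool();
translate([0, 0, 431]) spool();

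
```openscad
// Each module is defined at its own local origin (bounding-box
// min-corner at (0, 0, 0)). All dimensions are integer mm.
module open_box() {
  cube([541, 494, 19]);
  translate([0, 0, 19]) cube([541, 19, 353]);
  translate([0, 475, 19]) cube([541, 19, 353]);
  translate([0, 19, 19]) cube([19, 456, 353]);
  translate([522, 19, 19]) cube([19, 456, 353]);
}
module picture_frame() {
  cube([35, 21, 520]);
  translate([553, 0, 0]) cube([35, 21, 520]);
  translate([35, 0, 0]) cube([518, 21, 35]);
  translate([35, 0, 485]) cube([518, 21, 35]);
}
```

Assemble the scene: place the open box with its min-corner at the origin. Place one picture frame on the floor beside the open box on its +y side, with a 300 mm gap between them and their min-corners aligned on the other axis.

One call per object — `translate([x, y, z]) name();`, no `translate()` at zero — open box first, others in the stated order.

open_box();
translate([0, 794, 0]) picture_frame();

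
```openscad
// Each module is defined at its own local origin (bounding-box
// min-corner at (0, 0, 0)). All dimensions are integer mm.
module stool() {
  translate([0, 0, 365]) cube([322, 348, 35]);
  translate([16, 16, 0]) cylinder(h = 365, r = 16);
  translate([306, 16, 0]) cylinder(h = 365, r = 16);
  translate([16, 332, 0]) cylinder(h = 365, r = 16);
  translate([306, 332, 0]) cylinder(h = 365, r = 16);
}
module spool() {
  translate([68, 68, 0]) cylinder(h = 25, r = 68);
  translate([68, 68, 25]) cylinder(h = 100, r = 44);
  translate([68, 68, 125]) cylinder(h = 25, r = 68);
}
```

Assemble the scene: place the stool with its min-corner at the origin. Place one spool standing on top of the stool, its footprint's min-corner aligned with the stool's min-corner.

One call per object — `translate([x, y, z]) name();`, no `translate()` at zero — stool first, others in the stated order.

stool();
translate([0, 0, 400]) spool();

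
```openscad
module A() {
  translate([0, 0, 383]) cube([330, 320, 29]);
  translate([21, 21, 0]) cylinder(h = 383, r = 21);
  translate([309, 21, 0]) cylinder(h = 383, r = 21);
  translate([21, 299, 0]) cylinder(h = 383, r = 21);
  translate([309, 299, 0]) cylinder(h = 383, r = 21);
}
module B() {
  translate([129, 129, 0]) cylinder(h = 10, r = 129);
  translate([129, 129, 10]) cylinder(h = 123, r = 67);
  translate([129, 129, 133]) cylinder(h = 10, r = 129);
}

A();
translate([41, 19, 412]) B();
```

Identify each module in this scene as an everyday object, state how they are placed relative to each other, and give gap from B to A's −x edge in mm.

A is a stool. B is a spool. The spool is on top of the stool. The gap from the spool to the stool's −x edge is 41 mm.

The spool's min-x is at 41; the stool's min-x is 0; gap = 41 mm.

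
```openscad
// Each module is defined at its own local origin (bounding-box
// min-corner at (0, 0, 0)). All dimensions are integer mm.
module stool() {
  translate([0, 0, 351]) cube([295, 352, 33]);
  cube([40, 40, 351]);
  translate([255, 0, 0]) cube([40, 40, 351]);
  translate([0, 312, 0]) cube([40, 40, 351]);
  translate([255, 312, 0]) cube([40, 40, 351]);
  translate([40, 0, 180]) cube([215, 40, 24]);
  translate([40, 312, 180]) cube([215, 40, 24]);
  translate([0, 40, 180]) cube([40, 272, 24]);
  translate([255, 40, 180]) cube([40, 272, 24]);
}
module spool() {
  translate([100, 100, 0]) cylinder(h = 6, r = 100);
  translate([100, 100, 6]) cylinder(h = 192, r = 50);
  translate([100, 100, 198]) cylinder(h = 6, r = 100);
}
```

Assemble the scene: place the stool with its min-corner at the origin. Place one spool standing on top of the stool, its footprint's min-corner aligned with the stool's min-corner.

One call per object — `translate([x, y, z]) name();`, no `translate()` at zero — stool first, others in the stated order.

stool();
translate([0, 0, 384]) spool();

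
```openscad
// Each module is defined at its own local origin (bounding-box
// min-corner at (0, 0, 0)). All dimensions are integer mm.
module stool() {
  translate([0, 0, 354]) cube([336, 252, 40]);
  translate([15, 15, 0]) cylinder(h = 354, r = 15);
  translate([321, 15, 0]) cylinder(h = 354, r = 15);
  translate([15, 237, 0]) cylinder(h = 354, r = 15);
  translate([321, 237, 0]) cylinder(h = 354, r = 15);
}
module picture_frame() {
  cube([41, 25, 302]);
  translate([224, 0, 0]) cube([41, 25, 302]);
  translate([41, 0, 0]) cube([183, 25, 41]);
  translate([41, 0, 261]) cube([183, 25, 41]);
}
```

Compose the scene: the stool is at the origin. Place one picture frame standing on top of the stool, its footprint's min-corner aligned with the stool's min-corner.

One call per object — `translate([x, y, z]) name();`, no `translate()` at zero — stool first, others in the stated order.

stool();
translate([0, 0, 394]) picture_frame();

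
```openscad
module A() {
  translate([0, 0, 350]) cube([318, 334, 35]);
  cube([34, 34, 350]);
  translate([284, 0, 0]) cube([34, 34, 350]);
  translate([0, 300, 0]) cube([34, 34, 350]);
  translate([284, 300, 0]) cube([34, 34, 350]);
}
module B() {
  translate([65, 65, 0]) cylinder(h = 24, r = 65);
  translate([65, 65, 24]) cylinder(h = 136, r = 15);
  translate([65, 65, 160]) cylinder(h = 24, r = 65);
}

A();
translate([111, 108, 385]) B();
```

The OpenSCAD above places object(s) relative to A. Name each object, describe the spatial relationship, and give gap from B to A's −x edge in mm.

The spool's min-x is at 111; the stool's min-x is 0; gap = 111 mm.

A is a stool. B is a spool. The spool is on top of the stool. The gap from the spool to the stool's −x edge is 111 mm.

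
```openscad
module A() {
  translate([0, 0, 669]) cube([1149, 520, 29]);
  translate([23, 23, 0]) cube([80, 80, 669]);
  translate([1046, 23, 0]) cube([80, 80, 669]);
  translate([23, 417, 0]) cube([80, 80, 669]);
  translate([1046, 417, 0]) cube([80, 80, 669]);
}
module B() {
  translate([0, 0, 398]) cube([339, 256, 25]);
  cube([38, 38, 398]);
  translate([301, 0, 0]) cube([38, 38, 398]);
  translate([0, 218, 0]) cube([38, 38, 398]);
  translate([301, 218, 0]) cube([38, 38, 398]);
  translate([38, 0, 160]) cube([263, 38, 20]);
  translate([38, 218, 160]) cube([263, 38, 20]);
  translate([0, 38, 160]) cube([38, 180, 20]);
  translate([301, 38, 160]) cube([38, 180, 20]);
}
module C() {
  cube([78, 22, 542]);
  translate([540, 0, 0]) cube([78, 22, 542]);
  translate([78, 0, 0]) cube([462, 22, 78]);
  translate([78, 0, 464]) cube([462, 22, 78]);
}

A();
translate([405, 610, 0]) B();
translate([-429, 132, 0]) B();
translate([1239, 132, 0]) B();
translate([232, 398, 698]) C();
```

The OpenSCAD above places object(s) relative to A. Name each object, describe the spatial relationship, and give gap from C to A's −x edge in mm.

The picture frame's min-x is at 232; the table's min-x is 0; gap = 232 mm.

A is a table. B is a stool. C is a picture frame. Three stools sit around the table at the +y, −x, +x sides. The picture frame is on top of the table. The gap from the picture frame to the table's −x edge is 232 mm.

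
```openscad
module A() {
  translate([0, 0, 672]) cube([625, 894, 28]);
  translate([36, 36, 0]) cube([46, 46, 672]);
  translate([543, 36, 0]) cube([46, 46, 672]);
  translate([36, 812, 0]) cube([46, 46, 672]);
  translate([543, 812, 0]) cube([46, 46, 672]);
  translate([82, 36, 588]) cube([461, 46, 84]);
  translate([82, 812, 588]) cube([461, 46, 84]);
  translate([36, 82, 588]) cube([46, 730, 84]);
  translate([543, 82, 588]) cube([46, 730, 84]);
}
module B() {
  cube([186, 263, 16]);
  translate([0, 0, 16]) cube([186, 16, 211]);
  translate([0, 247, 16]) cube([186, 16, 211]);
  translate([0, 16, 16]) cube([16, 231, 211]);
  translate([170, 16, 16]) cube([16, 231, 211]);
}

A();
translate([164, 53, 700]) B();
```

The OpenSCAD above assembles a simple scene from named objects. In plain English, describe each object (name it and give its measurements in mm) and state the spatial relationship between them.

A is a table: top 625 mm (x) × 894 mm (y), 28 mm thick, upper face at z = 700 mm, on four 46×46 mm square legs, each inset 36 mm from the nearest pair of top edges, running from z = 0 to the bottom of the top. Four apron rails, 46 mm thick and 84 mm tall, run between adjacent legs with their top edges flush with the underside of the top and their outer faces flush with the legs' outer faces.

B is an open-topped rectangular box: outside dimensions 186×263×227 mm, with a uniform wall and base thickness of 16 mm. The base is a full 186×263 slab on the floor; four walls sit on top of the base. The front and back walls (the −y and +y sides) span the full width; the two side walls fit between them.

The open box is on top of the table.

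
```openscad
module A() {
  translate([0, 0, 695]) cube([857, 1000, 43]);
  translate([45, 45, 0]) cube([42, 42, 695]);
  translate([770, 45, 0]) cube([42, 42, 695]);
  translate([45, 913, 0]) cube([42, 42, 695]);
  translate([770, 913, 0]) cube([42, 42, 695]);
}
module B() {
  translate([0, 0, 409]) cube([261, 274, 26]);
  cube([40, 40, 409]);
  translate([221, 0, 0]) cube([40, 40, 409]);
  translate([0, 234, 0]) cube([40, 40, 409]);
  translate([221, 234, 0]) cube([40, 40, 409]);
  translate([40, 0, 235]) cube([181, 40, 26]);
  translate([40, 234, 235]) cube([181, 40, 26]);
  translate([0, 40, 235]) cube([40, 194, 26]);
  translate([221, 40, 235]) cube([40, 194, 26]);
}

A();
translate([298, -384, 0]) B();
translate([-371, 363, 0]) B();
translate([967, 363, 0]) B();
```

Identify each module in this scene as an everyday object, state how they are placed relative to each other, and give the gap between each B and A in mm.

A is a table. B is a stool. Three stools sit around the table at the −y, −x, +x sides. The gap between each stool and the table is 110 mm.

Each stool's nearest face is 110 mm from the table's bounding box.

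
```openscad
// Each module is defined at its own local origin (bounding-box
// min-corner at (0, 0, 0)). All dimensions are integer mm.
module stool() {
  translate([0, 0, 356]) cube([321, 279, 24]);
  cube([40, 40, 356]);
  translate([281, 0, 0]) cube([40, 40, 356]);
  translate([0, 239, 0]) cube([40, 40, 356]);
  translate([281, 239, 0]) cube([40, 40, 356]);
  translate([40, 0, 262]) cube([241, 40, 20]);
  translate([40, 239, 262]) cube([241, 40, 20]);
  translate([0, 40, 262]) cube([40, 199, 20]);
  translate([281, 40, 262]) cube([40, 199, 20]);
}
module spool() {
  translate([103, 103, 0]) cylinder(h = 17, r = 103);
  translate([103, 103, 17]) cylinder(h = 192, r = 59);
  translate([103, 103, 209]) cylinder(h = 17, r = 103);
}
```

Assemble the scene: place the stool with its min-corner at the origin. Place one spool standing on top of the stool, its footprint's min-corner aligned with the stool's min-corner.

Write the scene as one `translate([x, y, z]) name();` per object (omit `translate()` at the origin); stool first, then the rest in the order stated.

stool();
translate([0, 0, 380]) spool();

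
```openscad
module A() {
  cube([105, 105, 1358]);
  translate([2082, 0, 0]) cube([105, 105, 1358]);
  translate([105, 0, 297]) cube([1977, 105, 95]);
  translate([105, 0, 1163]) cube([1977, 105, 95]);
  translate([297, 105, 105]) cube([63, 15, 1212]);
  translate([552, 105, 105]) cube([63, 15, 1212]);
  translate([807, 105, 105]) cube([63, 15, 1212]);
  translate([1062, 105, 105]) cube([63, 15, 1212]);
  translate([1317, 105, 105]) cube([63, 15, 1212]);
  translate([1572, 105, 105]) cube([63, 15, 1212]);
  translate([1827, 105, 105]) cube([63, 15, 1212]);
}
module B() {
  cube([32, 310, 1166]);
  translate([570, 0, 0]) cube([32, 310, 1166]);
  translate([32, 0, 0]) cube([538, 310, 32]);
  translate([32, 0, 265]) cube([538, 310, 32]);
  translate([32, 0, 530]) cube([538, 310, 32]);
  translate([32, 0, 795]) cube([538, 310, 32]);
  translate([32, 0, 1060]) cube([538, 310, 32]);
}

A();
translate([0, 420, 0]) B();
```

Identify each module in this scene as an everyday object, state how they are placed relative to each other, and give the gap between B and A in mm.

The bookshelf's nearest face is 300 mm from the fence section's +y face.

A is a fence section. B is a bookshelf. The bookshelf is on the floor beside the fence section on its +y side. The gap between the bookshelf and the fence section is 300 mm.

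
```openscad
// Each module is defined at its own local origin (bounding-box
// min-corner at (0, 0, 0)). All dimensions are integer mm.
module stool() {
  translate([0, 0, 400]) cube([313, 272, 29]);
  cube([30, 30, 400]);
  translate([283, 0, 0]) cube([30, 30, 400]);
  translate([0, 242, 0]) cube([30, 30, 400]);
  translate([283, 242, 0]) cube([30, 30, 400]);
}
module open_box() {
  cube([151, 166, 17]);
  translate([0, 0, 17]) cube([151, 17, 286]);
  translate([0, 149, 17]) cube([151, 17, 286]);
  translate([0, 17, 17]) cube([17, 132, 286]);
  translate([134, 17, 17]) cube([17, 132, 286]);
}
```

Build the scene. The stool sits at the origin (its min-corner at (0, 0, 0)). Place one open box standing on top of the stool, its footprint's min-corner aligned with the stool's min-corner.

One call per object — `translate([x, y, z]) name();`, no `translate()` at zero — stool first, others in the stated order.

stool();
translate([0, 0, 429]) open_box();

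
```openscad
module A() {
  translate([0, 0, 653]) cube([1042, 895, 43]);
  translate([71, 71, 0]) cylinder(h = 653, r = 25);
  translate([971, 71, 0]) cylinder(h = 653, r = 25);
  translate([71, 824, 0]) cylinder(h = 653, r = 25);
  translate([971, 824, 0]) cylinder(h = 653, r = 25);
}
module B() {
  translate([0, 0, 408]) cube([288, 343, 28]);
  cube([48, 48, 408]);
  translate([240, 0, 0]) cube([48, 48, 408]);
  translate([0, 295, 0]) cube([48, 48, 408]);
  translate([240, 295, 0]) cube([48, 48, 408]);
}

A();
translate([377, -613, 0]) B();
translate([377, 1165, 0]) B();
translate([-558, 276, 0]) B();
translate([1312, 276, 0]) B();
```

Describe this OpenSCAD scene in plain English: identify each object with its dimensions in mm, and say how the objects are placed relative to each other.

A is a table: top 1042 mm (x) × 895 mm (y), 43 mm thick, upper face at z = 696 mm, on four round legs of 50 mm diameter, each leg's bounding box inset 46 mm from the nearest pair of top edges, running from z = 0 to the bottom of the top.

B is a simple wooden stool: a rectangular seat 288 mm (x) by 343 mm (y), 28 mm thick, top face at z = 436 mm, on four square legs, each 48×48 mm in cross-section. The legs rest on z = 0, each flush with a corner of the seat.

Four stools sit around the table at the −y, +y, −x, +x sides.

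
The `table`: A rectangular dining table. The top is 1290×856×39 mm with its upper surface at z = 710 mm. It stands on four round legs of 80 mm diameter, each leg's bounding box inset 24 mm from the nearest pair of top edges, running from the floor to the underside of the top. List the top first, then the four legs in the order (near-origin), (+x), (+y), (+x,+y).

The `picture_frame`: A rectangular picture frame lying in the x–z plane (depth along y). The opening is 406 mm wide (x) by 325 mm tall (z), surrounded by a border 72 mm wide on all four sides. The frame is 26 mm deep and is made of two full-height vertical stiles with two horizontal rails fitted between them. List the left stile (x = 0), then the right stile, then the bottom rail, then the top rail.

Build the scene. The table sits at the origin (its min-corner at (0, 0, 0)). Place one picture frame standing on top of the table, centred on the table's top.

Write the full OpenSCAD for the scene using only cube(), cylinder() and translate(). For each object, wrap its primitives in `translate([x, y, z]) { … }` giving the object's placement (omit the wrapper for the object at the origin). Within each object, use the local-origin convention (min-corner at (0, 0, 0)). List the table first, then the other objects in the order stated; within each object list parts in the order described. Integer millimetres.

translate([0, 0, 671]) cube([1290, 856, 39]);
translate([64, 64, 0]) cylinder(h = 671, r = 40);
translate([1226, 64, 0]) cylinder(h = 671, r = 40);
translate([64, 792, 0]) cylinder(h = 671, r = 40);
translate([1226, 792, 0]) cylinder(h = 671, r = 40);
translate([370, 415, 710]) {
  cube([72, 26, 469]);
  translate([478, 0, 0]) cube([72, 26, 469]);
  translate([72, 0, 0]) cube([406, 26, 72]);
  translate([72, 0, 397]) cube([406, 26, 72]);
}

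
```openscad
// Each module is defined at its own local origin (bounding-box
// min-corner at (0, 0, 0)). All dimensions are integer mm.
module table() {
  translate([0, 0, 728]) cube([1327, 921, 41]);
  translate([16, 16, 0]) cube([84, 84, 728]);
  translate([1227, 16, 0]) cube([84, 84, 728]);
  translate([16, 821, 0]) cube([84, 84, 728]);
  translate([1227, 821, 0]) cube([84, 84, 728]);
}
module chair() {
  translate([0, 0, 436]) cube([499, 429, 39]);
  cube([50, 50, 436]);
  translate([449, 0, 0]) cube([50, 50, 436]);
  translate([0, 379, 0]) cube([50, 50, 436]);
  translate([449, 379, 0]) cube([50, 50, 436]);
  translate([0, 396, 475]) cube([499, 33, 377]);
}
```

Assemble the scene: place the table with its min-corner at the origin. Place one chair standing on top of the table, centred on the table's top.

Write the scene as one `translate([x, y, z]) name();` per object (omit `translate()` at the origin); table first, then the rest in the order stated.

table();
translate([414, 246, 769]) chair();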